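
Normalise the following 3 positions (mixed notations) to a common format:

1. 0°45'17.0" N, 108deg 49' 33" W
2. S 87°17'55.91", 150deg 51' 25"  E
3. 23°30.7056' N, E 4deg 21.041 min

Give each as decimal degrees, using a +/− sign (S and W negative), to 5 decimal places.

Point 1:
  φ: 0 + 45/60 + 17/3600 = 0.754722
  N ⇒ keep positive
  λ: 49′ + 33″ = 49.55000′; 108 + 49.55000/60 = 108.825833
  hemisphere W, so the sign is −
Point 2:
  Latitude: 87° + 17/60 + 55.91/3600 = 87 + 0.283333 + 0.015531 = 87.298864
  S ⇒ negate
  λ: 51′ + 25″ = 51.41667′; 150 + 51.41667/60 = 150.856944
  E ⇒ keep positive
Point 3:
  φ: 23 + 30.7056/60 = 23.511760
  N → positive
  Longitude: 4 + 21.041/60 = 4.350683
  E → positive

1. 0.75472, -108.82583
2. -87.29886, 150.85694
3. 23.51176, 4.35068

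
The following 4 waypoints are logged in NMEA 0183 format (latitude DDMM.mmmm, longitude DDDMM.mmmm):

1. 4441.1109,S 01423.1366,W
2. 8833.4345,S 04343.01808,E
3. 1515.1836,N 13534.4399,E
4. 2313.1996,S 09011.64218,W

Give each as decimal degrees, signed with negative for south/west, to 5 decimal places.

1. -44.68518, -14.38561
2. -88.55724, 43.71697
3. 15.25306, 135.57400
4. -23.21999, -90.19404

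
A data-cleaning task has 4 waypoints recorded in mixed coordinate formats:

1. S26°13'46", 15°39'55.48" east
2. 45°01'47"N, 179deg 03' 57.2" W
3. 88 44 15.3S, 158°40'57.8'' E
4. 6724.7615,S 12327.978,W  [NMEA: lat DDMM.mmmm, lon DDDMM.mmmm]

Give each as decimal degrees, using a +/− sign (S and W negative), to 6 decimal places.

Point 1:
  φ: 26° + 13/60 + 46/3600 = 26 + 0.216667 + 0.012778 = 26.2294444
  hemisphere S, so the sign is −
  Longitude: 39′ + 55.48″ = 39.92467′; 15 + 39.92467/60 = 15.6654111
  E ⇒ keep positive
Point 2:
  Lat: 45° + 1/60 + 47/3600 = 45 + 0.016667 + 0.013056 = 45.0297222
  N → positive
  Longitude: 179° + 3/60 + 57.2/3600 = 179 + 0.050000 + 0.015889 = 179.0658889
  W → negative
Point 3:
  Lat: 44′ + 15.3″ = 44.25500′; 88 + 44.25500/60 = 88.7375833
  S → negative
  Longitude: 158° + 40/60 + 57.8/3600 = 158 + 0.666667 + 0.016056 = 158.6827222
  E → positive
Point 4:
  Latitude: split at 2 digits → 67° and 24.7615′; 67 + 24.7615/60 = 67.4126917
  S → negative
  Longitude: degrees = first 3 digits = 123, minutes = 27.978; 123 + 27.978/60 = 123.4663000
  W → negative

1. -26.229444, 15.665411
2. 45.029722, -179.065889
3. -88.737583, 158.682722
4. -67.412692, -123.466300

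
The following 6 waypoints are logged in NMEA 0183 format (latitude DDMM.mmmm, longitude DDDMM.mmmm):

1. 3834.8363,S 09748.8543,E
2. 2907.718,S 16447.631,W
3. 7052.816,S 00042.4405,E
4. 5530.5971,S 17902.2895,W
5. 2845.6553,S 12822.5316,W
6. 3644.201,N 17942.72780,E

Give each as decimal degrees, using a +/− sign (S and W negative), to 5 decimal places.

1. -38.58061, 97.81424
2. -29.12863, -164.79385
3. -70.88027, 0.70734
4. -55.50995, -179.03816
5. -28.76092, -128.37553
6. 36.73668, 179.71213

Point 1:
  φ: split at 2 digits → 38° and 34.8363′; 38 + 34.8363/60 = 38.580605
  hemisphere S, so the sign is −
  Lon: split at 3 digits → 097° and 48.8543′; 97 + 48.8543/60 = 97.814238
  E → positive
Point 2:
  Lat: degrees = first 2 digits = 29, minutes = 7.718; 29 + 7.718/60 = 29.128633
  hemisphere S, so the sign is −
  λ: degrees = first 3 digits = 164, minutes = 47.631; 164 + 47.631/60 = 164.793850
  hemisphere W, so the sign is −
Point 3:
  Lat: degrees = first 2 digits = 70, minutes = 52.816; 70 + 52.816/60 = 70.880267
  S → negative
  Lon: degrees = first 3 digits = 0, minutes = 42.4405; 0 + 42.4405/60 = 0.707342
  E → positive
Point 4:
  Lat: split at 2 digits → 55° and 30.5971′; 55 + 30.5971/60 = 55.509952
  S → negative
  Lon: split at 3 digits → 179° and 2.2895′; 179 + 2.2895/60 = 179.038158
  hemisphere W, so the sign is −
Point 5:
  Latitude: split at 2 digits → 28° and 45.6553′; 28 + 45.6553/60 = 28.760922
  hemisphere S, so the sign is −
  λ: degrees = first 3 digits = 128, minutes = 22.5316; 128 + 22.5316/60 = 128.375527
  W → negative
Point 6:
  φ: degrees = first 2 digits = 36, minutes = 44.201; 36 + 44.201/60 = 36.736683
  N → positive
  Lon: split at 3 digits → 179° and 42.7278′; 179 + 42.7278/60 = 179.712130
  E ⇒ keep positive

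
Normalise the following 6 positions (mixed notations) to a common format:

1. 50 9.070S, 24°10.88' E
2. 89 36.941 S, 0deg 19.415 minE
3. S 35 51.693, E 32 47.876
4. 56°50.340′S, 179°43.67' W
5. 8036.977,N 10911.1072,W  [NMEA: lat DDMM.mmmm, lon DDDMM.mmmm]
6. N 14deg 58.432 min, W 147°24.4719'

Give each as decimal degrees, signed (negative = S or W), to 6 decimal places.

1. -50.151167, 24.181333
2. -89.615683, 0.323583
3. -35.861550, 32.797933
4. -56.839000, -179.727833
5. 80.616283, -109.185120
6. 14.973867, -147.407865

Point 1:
  Latitude: 9.07′ = 0.151167°; total 50.1511667
  S ⇒ negate
  Longitude: 10.88′ = 0.181333°; total 24.1813333
  E ⇒ keep positive
Point 2:
  φ: 89 + 36.941/60 = 89.6156833
  hemisphere S, so the sign is −
  λ: 0 + 19.415/60 = 0.3235833
  E → positive
Point 3:
  Lat: 51.693′ = 0.861550°; total 35.8615500
  S ⇒ negate
  λ: 32 + 47.876/60 = 32.7979333
  E ⇒ keep positive
Point 4:
  Latitude: 50.34′ = 0.839000°; total 56.8390000
  S → negative
  Longitude: 43.67′ = 0.727833°; total 179.7278333
  hemisphere W, so the sign is −
Point 5:
  Latitude: split at 2 digits → 80° and 36.977′; 80 + 36.977/60 = 80.6162833
  N ⇒ keep positive
  Lon: degrees = first 3 digits = 109, minutes = 11.1072; 109 + 11.1072/60 = 109.1851200
  W ⇒ negate
Point 6:
  Lat: 14 + 58.432/60 = 14.9738667
  N → positive
  Lon: 147 + 24.4719/60 = 147.4078650
  W → negative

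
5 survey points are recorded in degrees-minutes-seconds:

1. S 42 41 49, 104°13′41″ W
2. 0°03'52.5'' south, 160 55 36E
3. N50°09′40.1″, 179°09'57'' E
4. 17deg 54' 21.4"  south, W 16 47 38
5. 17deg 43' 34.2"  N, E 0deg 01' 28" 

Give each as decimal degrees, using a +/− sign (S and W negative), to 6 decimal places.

1. -42.696944, -104.228056
2. -0.064583, 160.926667
3. 50.161139, 179.165833
4. -17.905944, -16.793889
5. 17.726167, 0.024444

Point 1:
  Latitude: 42° + 41/60 + 49/3600 = 42 + 0.683333 + 0.013611 = 42.6969444
  hemisphere S, so the sign is −
  Lon: 104 + 13/60 + 41/3600 = 104.2280556
  W → negative
Point 2:
  φ: 3′ + 52.5″ = 3.87500′; 0 + 3.87500/60 = 0.0645833
  hemisphere S, so the sign is −
  Lon: 160° + 55/60 + 36/3600 = 160 + 0.916667 + 0.010000 = 160.9266667
  E ⇒ keep positive
Point 3:
  Lat: 9′ + 40.1″ = 9.66833′; 50 + 9.66833/60 = 50.1611389
  N ⇒ keep positive
  Longitude: 179° + 9/60 + 57/3600 = 179 + 0.150000 + 0.015833 = 179.1658333
  E ⇒ keep positive
Point 4:
  Lat: 17 + 54/60 + 21.4/3600 = 17.9059444
  S → negative
  Longitude: 47′ + 38″ = 47.63333′; 16 + 47.63333/60 = 16.7938889
  W → negative
Point 5:
  φ: 17 + 43/60 + 34.2/3600 = 17.7261667
  N → positive
  λ: 0 + 1/60 + 28/3600 = 0.0244444
  E ⇒ keep positive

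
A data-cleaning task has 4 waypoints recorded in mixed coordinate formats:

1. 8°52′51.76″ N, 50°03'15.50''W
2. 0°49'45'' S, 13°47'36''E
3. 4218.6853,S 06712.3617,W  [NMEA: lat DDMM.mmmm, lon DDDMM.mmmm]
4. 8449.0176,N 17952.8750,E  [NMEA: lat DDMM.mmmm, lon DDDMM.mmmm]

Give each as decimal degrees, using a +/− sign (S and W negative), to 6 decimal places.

Point 1:
  Latitude: 8° + 52/60 + 51.76/3600 = 8 + 0.866667 + 0.014378 = 8.8810444
  N ⇒ keep positive
  λ: 50° + 3/60 + 15.5/3600 = 50 + 0.050000 + 0.004306 = 50.0543056
  hemisphere W, so the sign is −
Point 2:
  φ: 0° + 49/60 + 45/3600 = 0 + 0.816667 + 0.012500 = 0.8291667
  S → negative
  λ: 47′ + 36″ = 47.60000′; 13 + 47.60000/60 = 13.7933333
  E → positive
Point 3:
  Latitude: split at 2 digits → 42° and 18.6853′; 42 + 18.6853/60 = 42.3114217
  hemisphere S, so the sign is −
  λ: split at 3 digits → 067° and 12.3617′; 67 + 12.3617/60 = 67.2060283
  W → negative
Point 4:
  Latitude: split at 2 digits → 84° and 49.0176′; 84 + 49.0176/60 = 84.8169600
  N → positive
  Lon: degrees = first 3 digits = 179, minutes = 52.875; 179 + 52.875/60 = 179.8812500
  E → positive

1. 8.881044, -50.054306
2. -0.829167, 13.793333
3. -42.311422, -67.206028
4. 84.816960, 179.881250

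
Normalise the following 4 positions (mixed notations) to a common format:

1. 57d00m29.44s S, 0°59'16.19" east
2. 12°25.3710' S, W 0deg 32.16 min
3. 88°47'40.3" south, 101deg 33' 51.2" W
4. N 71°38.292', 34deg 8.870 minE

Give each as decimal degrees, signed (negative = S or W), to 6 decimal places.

Point 1:
  Lat: 57 + 0/60 + 29.44/3600 = 57.0081778
  hemisphere S, so the sign is −
  Lon: 0 + 59/60 + 16.19/3600 = 0.9878306
  E ⇒ keep positive
Point 2:
  Latitude: 12 + 25.371/60 = 12.4228500
  S → negative
  λ: 32.16′ = 0.536000°; total 0.5360000
  hemisphere W, so the sign is −
Point 3:
  φ: 88 + 47/60 + 40.3/3600 = 88.7945278
  S ⇒ negate
  Lon: 101° + 33/60 + 51.2/3600 = 101 + 0.550000 + 0.014222 = 101.5642222
  W ⇒ negate
Point 4:
  φ: 71 + 38.292/60 = 71.6382000
  N ⇒ keep positive
  Lon: 8.87′ = 0.147833°; total 34.1478333
  E → positive

1. -57.008178, 0.987831
2. -12.422850, -0.536000
3. -88.794528, -101.564222
4. 71.638200, 34.147833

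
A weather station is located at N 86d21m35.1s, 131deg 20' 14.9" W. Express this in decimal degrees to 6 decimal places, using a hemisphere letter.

86.359750° N, 131.337472° W

φ: 86° + 21/60 + 35.1/3600 = 86 + 0.350000 + 0.009750 = 86.3597500
Lon: 131° + 20/60 + 14.9/3600 = 131 + 0.333333 + 0.004139 = 131.3374722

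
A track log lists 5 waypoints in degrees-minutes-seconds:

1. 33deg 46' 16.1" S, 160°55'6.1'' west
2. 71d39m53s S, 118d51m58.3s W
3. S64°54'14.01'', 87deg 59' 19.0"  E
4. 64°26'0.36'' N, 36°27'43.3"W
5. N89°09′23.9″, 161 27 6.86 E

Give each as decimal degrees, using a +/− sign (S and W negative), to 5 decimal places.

1. -33.77114, -160.91836
2. -71.66472, -118.86619
3. -64.90389, 87.98861
4. 64.43343, -36.46203
5. 89.15664, 161.45191

Point 1:
  Latitude: 33° + 46/60 + 16.1/3600 = 33 + 0.766667 + 0.004472 = 33.771139
  S ⇒ negate
  Lon: 55′ + 6.1″ = 55.10167′; 160 + 55.10167/60 = 160.918361
  W ⇒ negate
Point 2:
  Latitude: 71° + 39/60 + 53/3600 = 71 + 0.650000 + 0.014722 = 71.664722
  S → negative
  Longitude: 51′ + 58.3″ = 51.97167′; 118 + 51.97167/60 = 118.866194
  hemisphere W, so the sign is −
Point 3:
  Lat: 54′ + 14.01″ = 54.23350′; 64 + 54.23350/60 = 64.903892
  S ⇒ negate
  Longitude: 87° + 59/60 + 19/3600 = 87 + 0.983333 + 0.005278 = 87.988611
  E → positive
Point 4:
  φ: 64° + 26/60 + 0.36/3600 = 64 + 0.433333 + 0.000100 = 64.433433
  N ⇒ keep positive
  Longitude: 27′ + 43.3″ = 27.72167′; 36 + 27.72167/60 = 36.462028
  W ⇒ negate
Point 5:
  Latitude: 9′ + 23.9″ = 9.39833′; 89 + 9.39833/60 = 89.156639
  N → positive
  λ: 161 + 27/60 + 6.86/3600 = 161.451906
  E ⇒ keep positive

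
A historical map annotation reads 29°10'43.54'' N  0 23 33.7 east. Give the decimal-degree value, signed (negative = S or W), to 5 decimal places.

Latitude: 29 + 10/60 + 43.54/3600 = 29.178761
N → positive
λ: 0 + 23/60 + 33.7/3600 = 0.392694
E ⇒ keep positive

29.17876, 0.39269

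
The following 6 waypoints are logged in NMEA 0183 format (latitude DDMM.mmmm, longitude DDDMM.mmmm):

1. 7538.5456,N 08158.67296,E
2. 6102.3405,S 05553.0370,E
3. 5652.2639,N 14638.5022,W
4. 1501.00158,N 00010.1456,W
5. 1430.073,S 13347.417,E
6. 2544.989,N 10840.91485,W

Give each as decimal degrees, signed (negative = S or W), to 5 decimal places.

Point 1:
  Lat: degrees = first 2 digits = 75, minutes = 38.5456; 75 + 38.5456/60 = 75.642427
  N ⇒ keep positive
  Longitude: split at 3 digits → 081° and 58.67296′; 81 + 58.67296/60 = 81.977883
  E ⇒ keep positive
Point 2:
  Latitude: degrees = first 2 digits = 61, minutes = 2.3405; 61 + 2.3405/60 = 61.039008
  S → negative
  Lon: degrees = first 3 digits = 55, minutes = 53.037; 55 + 53.037/60 = 55.883950
  E → positive
Point 3:
  Lat: split at 2 digits → 56° and 52.2639′; 56 + 52.2639/60 = 56.871065
  N ⇒ keep positive
  Longitude: split at 3 digits → 146° and 38.5022′; 146 + 38.5022/60 = 146.641703
  W → negative
Point 4:
  Latitude: split at 2 digits → 15° and 1.00158′; 15 + 1.00158/60 = 15.016693
  N ⇒ keep positive
  Lon: split at 3 digits → 000° and 10.1456′; 0 + 10.1456/60 = 0.169093
  W → negative
Point 5:
  φ: split at 2 digits → 14° and 30.073′; 14 + 30.073/60 = 14.501217
  S ⇒ negate
  Longitude: split at 3 digits → 133° and 47.417′; 133 + 47.417/60 = 133.790283
  E ⇒ keep positive
Point 6:
  Lat: degrees = first 2 digits = 25, minutes = 44.989; 25 + 44.989/60 = 25.749817
  N → positive
  λ: degrees = first 3 digits = 108, minutes = 40.91485; 108 + 40.91485/60 = 108.681914
  W → negative

1. 75.64243, 81.97788
2. -61.03901, 55.88395
3. 56.87107, -146.64170
4. 15.01669, -0.16909
5. -14.50122, 133.79028
6. 25.74982, -108.68191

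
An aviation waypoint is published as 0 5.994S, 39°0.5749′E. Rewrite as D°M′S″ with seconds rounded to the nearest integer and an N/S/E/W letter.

0°06′0″ S, 39°00′34″ E

Lat: fractional minutes 0.99400 × 60 = 59.64″
rounding carry → 0°06′0″
Lon: fractional minutes 0.57490 × 60 = 34.49″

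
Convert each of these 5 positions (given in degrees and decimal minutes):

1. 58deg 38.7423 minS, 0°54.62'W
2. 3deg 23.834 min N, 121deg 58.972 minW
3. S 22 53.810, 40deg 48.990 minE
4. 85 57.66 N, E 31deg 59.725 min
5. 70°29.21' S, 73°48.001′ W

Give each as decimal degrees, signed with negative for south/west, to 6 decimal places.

Point 1:
  Latitude: 38.7423′ = 0.645705°; total 58.6457050
  hemisphere S, so the sign is −
  Longitude: 0 + 54.62/60 = 0.9103333
  hemisphere W, so the sign is −
Point 2:
  φ: 3 + 23.834/60 = 3.3972333
  N ⇒ keep positive
  Lon: 121 + 58.972/60 = 121.9828667
  hemisphere W, so the sign is −
Point 3:
  Lat: 53.81′ = 0.896833°; total 22.8968333
  hemisphere S, so the sign is −
  λ: 40 + 48.99/60 = 40.8165000
  E → positive
Point 4:
  Latitude: 85 + 57.66/60 = 85.9610000
  N → positive
  Lon: 31 + 59.725/60 = 31.9954167
  E → positive
Point 5:
  Latitude: 29.21′ = 0.486833°; total 70.4868333
  S ⇒ negate
  Lon: 73 + 48.001/60 = 73.8000167
  W → negative

1. -58.645705, -0.910333
2. 3.397233, -121.982867
3. -22.896833, 40.816500
4. 85.961000, 31.995417
5. -70.486833, -73.800017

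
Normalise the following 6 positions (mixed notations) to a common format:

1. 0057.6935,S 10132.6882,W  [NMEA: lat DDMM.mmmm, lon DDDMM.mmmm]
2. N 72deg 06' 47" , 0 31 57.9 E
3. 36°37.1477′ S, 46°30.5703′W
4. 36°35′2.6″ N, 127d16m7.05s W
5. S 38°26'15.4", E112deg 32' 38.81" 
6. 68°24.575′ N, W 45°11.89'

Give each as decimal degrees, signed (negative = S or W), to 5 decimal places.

1. -0.96156, -101.54480
2. 72.11306, 0.53275
3. -36.61913, -46.50951
4. 36.58406, -127.26863
5. -38.43761, 112.54411
6. 68.40958, -45.19817

Point 1:
  φ: degrees = first 2 digits = 0, minutes = 57.6935; 0 + 57.6935/60 = 0.961558
  hemisphere S, so the sign is −
  λ: split at 3 digits → 101° and 32.6882′; 101 + 32.6882/60 = 101.544803
  W → negative
Point 2:
  Lat: 6′ + 47″ = 6.78333′; 72 + 6.78333/60 = 72.113056
  N ⇒ keep positive
  Longitude: 31′ + 57.9″ = 31.96500′; 0 + 31.96500/60 = 0.532750
  E → positive
Point 3:
  Lat: 36 + 37.1477/60 = 36.619128
  S → negative
  Longitude: 30.5703′ = 0.509505°; total 46.509505
  W ⇒ negate
Point 4:
  Lat: 35′ + 2.6″ = 35.04333′; 36 + 35.04333/60 = 36.584056
  N → positive
  Lon: 16′ + 7.05″ = 16.11750′; 127 + 16.11750/60 = 127.268625
  W ⇒ negate
Point 5:
  Latitude: 38° + 26/60 + 15.4/3600 = 38 + 0.433333 + 0.004278 = 38.437611
  S ⇒ negate
  Lon: 112° + 32/60 + 38.81/3600 = 112 + 0.533333 + 0.010781 = 112.544114
  E → positive
Point 6:
  φ: 24.575′ = 0.409583°; total 68.409583
  N ⇒ keep positive
  Longitude: 45 + 11.89/60 = 45.198167
  hemisphere W, so the sign is −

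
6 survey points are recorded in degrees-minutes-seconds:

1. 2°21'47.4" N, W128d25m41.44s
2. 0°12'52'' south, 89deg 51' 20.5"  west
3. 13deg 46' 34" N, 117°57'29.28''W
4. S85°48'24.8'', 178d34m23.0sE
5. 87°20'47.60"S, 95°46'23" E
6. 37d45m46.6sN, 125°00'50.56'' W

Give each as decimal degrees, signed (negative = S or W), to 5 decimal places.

Point 1:
  φ: 2 + 21/60 + 47.4/3600 = 2.363167
  N ⇒ keep positive
  Lon: 128° + 25/60 + 41.44/3600 = 128 + 0.416667 + 0.011511 = 128.428178
  W ⇒ negate
Point 2:
  Lat: 0 + 12/60 + 52/3600 = 0.214444
  hemisphere S, so the sign is −
  Longitude: 51′ + 20.5″ = 51.34167′; 89 + 51.34167/60 = 89.855694
  W ⇒ negate
Point 3:
  Latitude: 13 + 46/60 + 34/3600 = 13.776111
  N → positive
  Lon: 117 + 57/60 + 29.28/3600 = 117.958133
  W ⇒ negate
Point 4:
  φ: 85 + 48/60 + 24.8/3600 = 85.806889
  hemisphere S, so the sign is −
  λ: 178° + 34/60 + 23/3600 = 178 + 0.566667 + 0.006389 = 178.573056
  E ⇒ keep positive
Point 5:
  Lat: 87° + 20/60 + 47.6/3600 = 87 + 0.333333 + 0.013222 = 87.346556
  S ⇒ negate
  λ: 95° + 46/60 + 23/3600 = 95 + 0.766667 + 0.006389 = 95.773056
  E → positive
Point 6:
  φ: 37 + 45/60 + 46.6/3600 = 37.762944
  N ⇒ keep positive
  Longitude: 125 + 0/60 + 50.56/3600 = 125.014044
  W ⇒ negate

1. 2.36317, -128.42818
2. -0.21444, -89.85569
3. 13.77611, -117.95813
4. -85.80689, 178.57306
5. -87.34656, 95.77306
6. 37.76294, -125.01404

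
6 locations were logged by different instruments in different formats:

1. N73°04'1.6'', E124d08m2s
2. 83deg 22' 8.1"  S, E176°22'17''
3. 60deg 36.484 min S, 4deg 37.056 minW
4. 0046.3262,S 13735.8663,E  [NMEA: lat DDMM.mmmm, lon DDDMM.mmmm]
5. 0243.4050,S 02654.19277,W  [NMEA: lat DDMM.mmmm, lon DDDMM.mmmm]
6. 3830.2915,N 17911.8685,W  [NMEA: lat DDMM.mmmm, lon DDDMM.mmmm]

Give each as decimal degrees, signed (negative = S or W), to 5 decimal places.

Point 1:
  Latitude: 73° + 4/60 + 1.6/3600 = 73 + 0.066667 + 0.000444 = 73.067111
  N ⇒ keep positive
  Longitude: 124 + 8/60 + 2/3600 = 124.133889
  E → positive
Point 2:
  Latitude: 83 + 22/60 + 8.1/3600 = 83.368917
  S → negative
  λ: 176° + 22/60 + 17/3600 = 176 + 0.366667 + 0.004722 = 176.371389
  E ⇒ keep positive
Point 3:
  φ: 60 + 36.484/60 = 60.608067
  S ⇒ negate
  Lon: 37.056′ = 0.617600°; total 4.617600
  W → negative
Point 4:
  Latitude: degrees = first 2 digits = 0, minutes = 46.3262; 0 + 46.3262/60 = 0.772103
  S → negative
  Lon: degrees = first 3 digits = 137, minutes = 35.8663; 137 + 35.8663/60 = 137.597772
  E → positive
Point 5:
  φ: split at 2 digits → 02° and 43.405′; 2 + 43.405/60 = 2.723417
  hemisphere S, so the sign is −
  λ: split at 3 digits → 026° and 54.19277′; 26 + 54.19277/60 = 26.903213
  hemisphere W, so the sign is −
Point 6:
  Latitude: degrees = first 2 digits = 38, minutes = 30.2915; 38 + 30.2915/60 = 38.504858
  N ⇒ keep positive
  λ: split at 3 digits → 179° and 11.8685′; 179 + 11.8685/60 = 179.197808
  hemisphere W, so the sign is −

1. 73.06711, 124.13389
2. -83.36892, 176.37139
3. -60.60807, -4.61760
4. -0.77210, 137.59777
5. -2.72342, -26.90321
6. 38.50486, -179.19781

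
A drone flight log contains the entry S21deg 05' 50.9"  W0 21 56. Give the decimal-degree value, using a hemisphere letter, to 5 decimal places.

21.09747° S, 0.36556° W

Latitude: 5′ + 50.9″ = 5.84833′; 21 + 5.84833/60 = 21.097472
Longitude: 0° + 21/60 + 56/3600 = 0 + 0.350000 + 0.015556 = 0.365556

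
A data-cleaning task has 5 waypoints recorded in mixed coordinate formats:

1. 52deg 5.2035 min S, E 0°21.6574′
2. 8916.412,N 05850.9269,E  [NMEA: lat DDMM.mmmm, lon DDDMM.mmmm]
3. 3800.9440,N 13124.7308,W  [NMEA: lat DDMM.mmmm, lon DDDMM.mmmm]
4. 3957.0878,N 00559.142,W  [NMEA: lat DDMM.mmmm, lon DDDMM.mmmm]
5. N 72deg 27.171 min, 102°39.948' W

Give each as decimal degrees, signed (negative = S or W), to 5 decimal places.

Point 1:
  φ: 5.2035′ = 0.086725°; total 52.086725
  hemisphere S, so the sign is −
  Lon: 0 + 21.6574/60 = 0.360957
  E → positive
Point 2:
  Latitude: split at 2 digits → 89° and 16.412′; 89 + 16.412/60 = 89.273533
  N → positive
  Longitude: degrees = first 3 digits = 58, minutes = 50.9269; 58 + 50.9269/60 = 58.848782
  E → positive
Point 3:
  φ: degrees = first 2 digits = 38, minutes = 0.944; 38 + 0.944/60 = 38.015733
  N ⇒ keep positive
  Lon: degrees = first 3 digits = 131, minutes = 24.7308; 131 + 24.7308/60 = 131.412180
  W ⇒ negate
Point 4:
  Latitude: split at 2 digits → 39° and 57.0878′; 39 + 57.0878/60 = 39.951463
  N ⇒ keep positive
  λ: split at 3 digits → 005° and 59.142′; 5 + 59.142/60 = 5.985700
  W → negative
Point 5:
  φ: 27.171′ = 0.452850°; total 72.452850
  N → positive
  Lon: 102 + 39.948/60 = 102.665800
  W ⇒ negate

1. -52.08673, 0.36096
2. 89.27353, 58.84878
3. 38.01573, -131.41218
4. 39.95146, -5.98570
5. 72.45285, -102.66580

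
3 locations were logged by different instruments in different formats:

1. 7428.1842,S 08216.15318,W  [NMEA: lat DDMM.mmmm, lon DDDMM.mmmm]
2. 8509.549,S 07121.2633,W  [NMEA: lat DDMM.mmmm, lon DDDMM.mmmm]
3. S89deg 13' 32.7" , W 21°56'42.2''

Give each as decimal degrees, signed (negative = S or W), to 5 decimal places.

Point 1:
  Latitude: split at 2 digits → 74° and 28.1842′; 74 + 28.1842/60 = 74.469737
  hemisphere S, so the sign is −
  λ: split at 3 digits → 082° and 16.15318′; 82 + 16.15318/60 = 82.269220
  W → negative
Point 2:
  Latitude: degrees = first 2 digits = 85, minutes = 9.549; 85 + 9.549/60 = 85.159150
  S ⇒ negate
  Lon: degrees = first 3 digits = 71, minutes = 21.2633; 71 + 21.2633/60 = 71.354388
  W ⇒ negate
Point 3:
  φ: 89 + 13/60 + 32.7/3600 = 89.225750
  S ⇒ negate
  Longitude: 21° + 56/60 + 42.2/3600 = 21 + 0.933333 + 0.011722 = 21.945056
  W → negative

1. -74.46974, -82.26922
2. -85.15915, -71.35439
3. -89.22575, -21.94506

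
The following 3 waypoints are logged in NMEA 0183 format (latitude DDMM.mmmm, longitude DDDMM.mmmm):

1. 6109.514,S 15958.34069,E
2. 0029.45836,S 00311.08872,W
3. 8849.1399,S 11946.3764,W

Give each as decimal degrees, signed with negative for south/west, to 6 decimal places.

Point 1:
  φ: degrees = first 2 digits = 61, minutes = 9.514; 61 + 9.514/60 = 61.1585667
  S → negative
  Longitude: split at 3 digits → 159° and 58.34069′; 159 + 58.34069/60 = 159.9723448
  E → positive
Point 2:
  Lat: degrees = first 2 digits = 0, minutes = 29.45836; 0 + 29.45836/60 = 0.4909727
  S ⇒ negate
  λ: degrees = first 3 digits = 3, minutes = 11.08872; 3 + 11.08872/60 = 3.1848120
  W → negative
Point 3:
  φ: degrees = first 2 digits = 88, minutes = 49.1399; 88 + 49.1399/60 = 88.8189983
  hemisphere S, so the sign is −
  Longitude: degrees = first 3 digits = 119, minutes = 46.3764; 119 + 46.3764/60 = 119.7729400
  hemisphere W, so the sign is −

1. -61.158567, 159.972345
2. -0.490973, -3.184812
3. -88.818998, -119.772940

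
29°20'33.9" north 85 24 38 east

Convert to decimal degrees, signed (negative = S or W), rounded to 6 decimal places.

29.342750, 85.410556

Latitude: 29° + 20/60 + 33.9/3600 = 29 + 0.333333 + 0.009417 = 29.3427500
N → positive
λ: 85° + 24/60 + 38/3600 = 85 + 0.400000 + 0.010556 = 85.4105556
E ⇒ keep positive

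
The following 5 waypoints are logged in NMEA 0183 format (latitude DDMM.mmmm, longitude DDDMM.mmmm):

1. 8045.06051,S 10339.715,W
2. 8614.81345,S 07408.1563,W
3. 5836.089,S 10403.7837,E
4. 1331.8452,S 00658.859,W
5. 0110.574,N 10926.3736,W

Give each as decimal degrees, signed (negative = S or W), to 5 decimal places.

1. -80.75101, -103.66192
2. -86.24689, -74.13594
3. -58.60148, 104.06306
4. -13.53075, -6.98098
5. 1.17623, -109.43956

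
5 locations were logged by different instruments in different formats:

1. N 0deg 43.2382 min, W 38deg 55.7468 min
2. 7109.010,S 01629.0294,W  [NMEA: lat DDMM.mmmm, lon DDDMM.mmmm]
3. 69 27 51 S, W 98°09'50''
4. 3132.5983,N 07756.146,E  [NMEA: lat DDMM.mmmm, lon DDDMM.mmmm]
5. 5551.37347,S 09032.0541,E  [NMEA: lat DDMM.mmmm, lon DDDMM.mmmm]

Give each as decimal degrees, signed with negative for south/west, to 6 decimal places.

1. 0.720637, -38.929113
2. -71.150167, -16.483823
3. -69.464167, -98.163889
4. 31.543305, 77.935767
5. -55.856225, 90.534235

Point 1:
  φ: 43.2382′ = 0.720637°; total 0.7206367
  N ⇒ keep positive
  Lon: 55.7468′ = 0.929113°; total 38.9291133
  W ⇒ negate
Point 2:
  φ: degrees = first 2 digits = 71, minutes = 9.01; 71 + 9.01/60 = 71.1501667
  hemisphere S, so the sign is −
  λ: split at 3 digits → 016° and 29.0294′; 16 + 29.0294/60 = 16.4838233
  hemisphere W, so the sign is −
Point 3:
  Lat: 27′ + 51″ = 27.85000′; 69 + 27.85000/60 = 69.4641667
  hemisphere S, so the sign is −
  Lon: 98° + 9/60 + 50/3600 = 98 + 0.150000 + 0.013889 = 98.1638889
  W ⇒ negate
Point 4:
  Latitude: degrees = first 2 digits = 31, minutes = 32.5983; 31 + 32.5983/60 = 31.5433050
  N → positive
  Lon: split at 3 digits → 077° and 56.146′; 77 + 56.146/60 = 77.9357667
  E → positive
Point 5:
  Latitude: split at 2 digits → 55° and 51.37347′; 55 + 51.37347/60 = 55.8562245
  S ⇒ negate
  Lon: degrees = first 3 digits = 90, minutes = 32.0541; 90 + 32.0541/60 = 90.5342350
  E → positive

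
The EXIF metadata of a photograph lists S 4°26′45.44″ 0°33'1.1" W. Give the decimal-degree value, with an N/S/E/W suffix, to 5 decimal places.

Lat: 4 + 26/60 + 45.44/3600 = 4.445956
Longitude: 33′ + 1.1″ = 33.01833′; 0 + 33.01833/60 = 0.550306

4.44596° S, 0.55031° W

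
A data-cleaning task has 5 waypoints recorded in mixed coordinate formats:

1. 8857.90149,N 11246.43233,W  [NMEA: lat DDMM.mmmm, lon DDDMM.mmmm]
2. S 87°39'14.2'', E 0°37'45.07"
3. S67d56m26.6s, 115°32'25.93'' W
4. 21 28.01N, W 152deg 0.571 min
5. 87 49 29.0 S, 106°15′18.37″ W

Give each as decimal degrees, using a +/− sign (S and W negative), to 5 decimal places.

Point 1:
  φ: degrees = first 2 digits = 88, minutes = 57.90149; 88 + 57.90149/60 = 88.965025
  N ⇒ keep positive
  Lon: split at 3 digits → 112° and 46.43233′; 112 + 46.43233/60 = 112.773872
  W → negative
Point 2:
  Latitude: 87 + 39/60 + 14.2/3600 = 87.653944
  hemisphere S, so the sign is −
  λ: 37′ + 45.07″ = 37.75117′; 0 + 37.75117/60 = 0.629186
  E → positive
Point 3:
  φ: 67° + 56/60 + 26.6/3600 = 67 + 0.933333 + 0.007389 = 67.940722
  hemisphere S, so the sign is −
  λ: 32′ + 25.93″ = 32.43217′; 115 + 32.43217/60 = 115.540536
  W → negative
Point 4:
  Latitude: 28.01′ = 0.466833°; total 21.466833
  N → positive
  λ: 152 + 0.571/60 = 152.009517
  W ⇒ negate
Point 5:
  Lat: 87 + 49/60 + 29/3600 = 87.824722
  S ⇒ negate
  Longitude: 106° + 15/60 + 18.37/3600 = 106 + 0.250000 + 0.005103 = 106.255103
  hemisphere W, so the sign is −

1. 88.96502, -112.77387
2. -87.65394, 0.62919
3. -67.94072, -115.54054
4. 21.46683, -152.00952
5. -87.82472, -106.25510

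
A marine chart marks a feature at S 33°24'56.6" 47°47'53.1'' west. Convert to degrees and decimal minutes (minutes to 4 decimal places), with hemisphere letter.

33° 24.9433′ S, 47° 47.8850′ W

φ: seconds/60 = 0.94333; minutes = 24 + 0.94333 = 24.943333
λ: 47 + 53.1/60 = 47.885000′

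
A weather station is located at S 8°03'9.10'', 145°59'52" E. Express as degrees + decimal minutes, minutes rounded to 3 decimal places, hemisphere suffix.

Latitude: seconds/60 = 0.15167; minutes = 3 + 0.15167 = 3.15167
λ: 59 + 52/60 = 59.86667′

8° 3.152′ S, 145° 59.867′ E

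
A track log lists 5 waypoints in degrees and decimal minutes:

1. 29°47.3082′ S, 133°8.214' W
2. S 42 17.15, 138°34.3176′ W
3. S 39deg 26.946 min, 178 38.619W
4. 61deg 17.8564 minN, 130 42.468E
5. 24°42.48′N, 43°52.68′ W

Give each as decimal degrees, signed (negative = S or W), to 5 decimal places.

Point 1:
  φ: 29 + 47.3082/60 = 29.788470
  S → negative
  Lon: 133 + 8.214/60 = 133.136900
  hemisphere W, so the sign is −
Point 2:
  Lat: 42 + 17.15/60 = 42.285833
  hemisphere S, so the sign is −
  Longitude: 138 + 34.3176/60 = 138.571960
  W ⇒ negate
Point 3:
  φ: 26.946′ = 0.449100°; total 39.449100
  hemisphere S, so the sign is −
  λ: 178 + 38.619/60 = 178.643650
  hemisphere W, so the sign is −
Point 4:
  φ: 61 + 17.8564/60 = 61.297607
  N → positive
  λ: 42.468′ = 0.707800°; total 130.707800
  E → positive
Point 5:
  φ: 24 + 42.48/60 = 24.708000
  N ⇒ keep positive
  Longitude: 43 + 52.68/60 = 43.878000
  W → negative

1. -29.78847, -133.13690
2. -42.28583, -138.57196
3. -39.44910, -178.64365
4. 61.29761, 130.70780
5. 24.70800, -43.87800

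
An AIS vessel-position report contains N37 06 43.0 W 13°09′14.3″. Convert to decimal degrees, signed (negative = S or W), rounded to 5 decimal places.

φ: 37 + 6/60 + 43/3600 = 37.111944
N ⇒ keep positive
λ: 13° + 9/60 + 14.3/3600 = 13 + 0.150000 + 0.003972 = 13.153972
W → negative

37.11194, -13.15397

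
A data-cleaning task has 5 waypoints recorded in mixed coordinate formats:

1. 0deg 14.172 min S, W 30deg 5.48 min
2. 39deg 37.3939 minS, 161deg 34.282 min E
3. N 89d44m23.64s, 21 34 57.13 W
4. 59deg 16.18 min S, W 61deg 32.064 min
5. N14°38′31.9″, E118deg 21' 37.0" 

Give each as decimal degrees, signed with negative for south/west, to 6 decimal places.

1. -0.236200, -30.091333
2. -39.623232, 161.571367
3. 89.739900, -21.582536
4. -59.269667, -61.534400
5. 14.642194, 118.360278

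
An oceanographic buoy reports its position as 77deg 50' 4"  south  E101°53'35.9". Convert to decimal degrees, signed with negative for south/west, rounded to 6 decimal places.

-77.834444, 101.893306

Lat: 77 + 50/60 + 4/3600 = 77.8344444
S ⇒ negate
Longitude: 101 + 53/60 + 35.9/3600 = 101.8933056
E ⇒ keep positive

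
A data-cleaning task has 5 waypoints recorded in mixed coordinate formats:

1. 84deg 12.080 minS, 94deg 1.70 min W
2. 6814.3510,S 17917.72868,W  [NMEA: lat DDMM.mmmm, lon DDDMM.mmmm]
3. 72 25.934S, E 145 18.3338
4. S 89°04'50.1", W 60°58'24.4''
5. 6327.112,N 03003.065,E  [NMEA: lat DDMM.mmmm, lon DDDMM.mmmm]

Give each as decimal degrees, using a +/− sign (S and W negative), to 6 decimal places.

Point 1:
  Latitude: 84 + 12.08/60 = 84.2013333
  S → negative
  λ: 1.7′ = 0.028333°; total 94.0283333
  W ⇒ negate
Point 2:
  Lat: degrees = first 2 digits = 68, minutes = 14.351; 68 + 14.351/60 = 68.2391833
  hemisphere S, so the sign is −
  Longitude: degrees = first 3 digits = 179, minutes = 17.72868; 179 + 17.72868/60 = 179.2954780
  W ⇒ negate
Point 3:
  φ: 72 + 25.934/60 = 72.4322333
  S ⇒ negate
  Lon: 18.3338′ = 0.305563°; total 145.3055633
  E → positive
Point 4:
  Lat: 89 + 4/60 + 50.1/3600 = 89.0805833
  S → negative
  Lon: 60 + 58/60 + 24.4/3600 = 60.9734444
  W ⇒ negate
Point 5:
  Latitude: degrees = first 2 digits = 63, minutes = 27.112; 63 + 27.112/60 = 63.4518667
  N ⇒ keep positive
  Longitude: degrees = first 3 digits = 30, minutes = 3.065; 30 + 3.065/60 = 30.0510833
  E → positive

1. -84.201333, -94.028333
2. -68.239183, -179.295478
3. -72.432233, 145.305563
4. -89.080583, -60.973444
5. 63.451867, 30.051083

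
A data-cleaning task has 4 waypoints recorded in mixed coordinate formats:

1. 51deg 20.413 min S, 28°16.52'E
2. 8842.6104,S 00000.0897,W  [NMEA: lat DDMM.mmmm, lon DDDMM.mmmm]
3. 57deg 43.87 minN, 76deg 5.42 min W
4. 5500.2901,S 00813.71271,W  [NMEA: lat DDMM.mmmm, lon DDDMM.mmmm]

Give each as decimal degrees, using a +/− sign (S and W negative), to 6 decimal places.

1. -51.340217, 28.275333
2. -88.710173, -0.001495
3. 57.731167, -76.090333
4. -55.004835, -8.228545

Point 1:
  φ: 51 + 20.413/60 = 51.3402167
  hemisphere S, so the sign is −
  Lon: 28 + 16.52/60 = 28.2753333
  E ⇒ keep positive
Point 2:
  Latitude: split at 2 digits → 88° and 42.6104′; 88 + 42.6104/60 = 88.7101733
  S ⇒ negate
  λ: degrees = first 3 digits = 0, minutes = 0.0897; 0 + 0.0897/60 = 0.0014950
  hemisphere W, so the sign is −
Point 3:
  Lat: 57 + 43.87/60 = 57.7311667
  N → positive
  Lon: 5.42′ = 0.090333°; total 76.0903333
  hemisphere W, so the sign is −
Point 4:
  φ: split at 2 digits → 55° and 0.2901′; 55 + 0.2901/60 = 55.0048350
  S → negative
  Longitude: split at 3 digits → 008° and 13.71271′; 8 + 13.71271/60 = 8.2285452
  hemisphere W, so the sign is −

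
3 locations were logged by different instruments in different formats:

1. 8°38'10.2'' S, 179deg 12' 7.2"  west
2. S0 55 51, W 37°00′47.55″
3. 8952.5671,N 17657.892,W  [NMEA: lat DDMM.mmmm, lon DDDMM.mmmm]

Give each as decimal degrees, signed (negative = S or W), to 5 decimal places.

1. -8.63617, -179.20200
2. -0.93083, -37.01321
3. 89.87612, -176.96487

Point 1:
  Latitude: 38′ + 10.2″ = 38.17000′; 8 + 38.17000/60 = 8.636167
  S ⇒ negate
  Longitude: 179 + 12/60 + 7.2/3600 = 179.202000
  W → negative
Point 2:
  Latitude: 0° + 55/60 + 51/3600 = 0 + 0.916667 + 0.014167 = 0.930833
  S ⇒ negate
  λ: 37° + 0/60 + 47.55/3600 = 37 + 0.000000 + 0.013208 = 37.013208
  W → negative
Point 3:
  Latitude: split at 2 digits → 89° and 52.5671′; 89 + 52.5671/60 = 89.876118
  N → positive
  Longitude: split at 3 digits → 176° and 57.892′; 176 + 57.892/60 = 176.964867
  hemisphere W, so the sign is −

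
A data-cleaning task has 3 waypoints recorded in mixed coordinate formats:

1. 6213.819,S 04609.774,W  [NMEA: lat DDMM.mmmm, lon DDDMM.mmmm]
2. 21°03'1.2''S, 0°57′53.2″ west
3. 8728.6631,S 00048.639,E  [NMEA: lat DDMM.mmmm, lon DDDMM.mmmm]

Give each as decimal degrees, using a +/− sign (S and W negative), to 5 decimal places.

1. -62.23032, -46.16290
2. -21.05033, -0.96478
3. -87.47772, 0.81065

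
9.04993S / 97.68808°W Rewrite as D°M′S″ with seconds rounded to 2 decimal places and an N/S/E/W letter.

9°02′59.75″ S, 97°41′17.09″ W

Latitude: 0.049930 × 60 = 2.99580′ → 2′, remainder × 60 = 59.7480″
λ: whole degrees 97; 41.28480′ → 41′ and 17.0880″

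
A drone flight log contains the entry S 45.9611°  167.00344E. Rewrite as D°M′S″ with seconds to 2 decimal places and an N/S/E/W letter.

Lat: 0.961100° → 57.66600′; 0.66600 × 60 = 39.9600″
λ: whole degrees 167; 0.20640′ → 0′ and 12.3840″

45°57′39.96″ S, 167°00′12.38″ E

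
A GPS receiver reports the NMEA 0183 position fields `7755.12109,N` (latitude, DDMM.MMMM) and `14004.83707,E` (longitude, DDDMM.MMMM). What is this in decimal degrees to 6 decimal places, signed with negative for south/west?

77.918685, 140.080618

φ: degrees = first 2 digits = 77, minutes = 55.12109; 77 + 55.12109/60 = 77.9186848
N → positive
Longitude: split at 3 digits → 140° and 4.83707′; 140 + 4.83707/60 = 140.0806178
E → positive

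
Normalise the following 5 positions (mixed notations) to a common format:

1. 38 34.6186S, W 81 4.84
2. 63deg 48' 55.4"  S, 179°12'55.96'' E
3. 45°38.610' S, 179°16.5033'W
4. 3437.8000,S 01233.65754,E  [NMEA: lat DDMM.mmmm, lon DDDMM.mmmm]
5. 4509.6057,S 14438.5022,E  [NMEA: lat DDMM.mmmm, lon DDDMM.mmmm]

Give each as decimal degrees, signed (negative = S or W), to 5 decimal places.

Point 1:
  Lat: 38 + 34.6186/60 = 38.576977
  S → negative
  Longitude: 4.84′ = 0.080667°; total 81.080667
  W → negative
Point 2:
  Latitude: 48′ + 55.4″ = 48.92333′; 63 + 48.92333/60 = 63.815389
  hemisphere S, so the sign is −
  Lon: 179 + 12/60 + 55.96/3600 = 179.215544
  E → positive
Point 3:
  φ: 45 + 38.61/60 = 45.643500
  hemisphere S, so the sign is −
  Lon: 179 + 16.5033/60 = 179.275055
  hemisphere W, so the sign is −
Point 4:
  Lat: degrees = first 2 digits = 34, minutes = 37.8; 34 + 37.8/60 = 34.630000
  S → negative
  Lon: split at 3 digits → 012° and 33.65754′; 12 + 33.65754/60 = 12.560959
  E → positive
Point 5:
  Lat: degrees = first 2 digits = 45, minutes = 9.6057; 45 + 9.6057/60 = 45.160095
  S ⇒ negate
  Longitude: degrees = first 3 digits = 144, minutes = 38.5022; 144 + 38.5022/60 = 144.641703
  E → positive

1. -38.57698, -81.08067
2. -63.81539, 179.21554
3. -45.64350, -179.27506
4. -34.63000, 12.56096
5. -45.16010, 144.64170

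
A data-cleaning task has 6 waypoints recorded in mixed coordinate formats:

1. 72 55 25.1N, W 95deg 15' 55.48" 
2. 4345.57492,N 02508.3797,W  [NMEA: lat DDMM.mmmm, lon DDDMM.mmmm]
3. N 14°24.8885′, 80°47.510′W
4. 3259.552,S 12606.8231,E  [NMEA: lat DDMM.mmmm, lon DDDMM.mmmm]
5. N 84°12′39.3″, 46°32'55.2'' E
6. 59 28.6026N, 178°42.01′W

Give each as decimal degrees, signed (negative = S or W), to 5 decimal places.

1. 72.92364, -95.26541
2. 43.75958, -25.13966
3. 14.41481, -80.79183
4. -32.99253, 126.11372
5. 84.21092, 46.54867
6. 59.47671, -178.70017

Point 1:
  φ: 55′ + 25.1″ = 55.41833′; 72 + 55.41833/60 = 72.923639
  N → positive
  λ: 15′ + 55.48″ = 15.92467′; 95 + 15.92467/60 = 95.265411
  W ⇒ negate
Point 2:
  φ: degrees = first 2 digits = 43, minutes = 45.57492; 43 + 45.57492/60 = 43.759582
  N → positive
  Longitude: degrees = first 3 digits = 25, minutes = 8.3797; 25 + 8.3797/60 = 25.139662
  W → negative
Point 3:
  Lat: 14 + 24.8885/60 = 14.414808
  N → positive
  λ: 80 + 47.51/60 = 80.791833
  W ⇒ negate
Point 4:
  φ: degrees = first 2 digits = 32, minutes = 59.552; 32 + 59.552/60 = 32.992533
  hemisphere S, so the sign is −
  λ: split at 3 digits → 126° and 6.8231′; 126 + 6.8231/60 = 126.113718
  E → positive
Point 5:
  Lat: 84° + 12/60 + 39.3/3600 = 84 + 0.200000 + 0.010917 = 84.210917
  N → positive
  λ: 46 + 32/60 + 55.2/3600 = 46.548667
  E ⇒ keep positive
Point 6:
  Lat: 28.6026′ = 0.476710°; total 59.476710
  N → positive
  Lon: 178 + 42.01/60 = 178.700167
  W ⇒ negate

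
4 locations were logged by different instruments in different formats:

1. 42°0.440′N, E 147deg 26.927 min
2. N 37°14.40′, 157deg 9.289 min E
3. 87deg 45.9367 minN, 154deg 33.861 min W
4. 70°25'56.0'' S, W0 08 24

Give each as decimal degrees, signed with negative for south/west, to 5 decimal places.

Point 1:
  Latitude: 0.44′ = 0.007333°; total 42.007333
  N ⇒ keep positive
  λ: 26.927′ = 0.448783°; total 147.448783
  E ⇒ keep positive
Point 2:
  Lat: 14.4′ = 0.240000°; total 37.240000
  N ⇒ keep positive
  λ: 157 + 9.289/60 = 157.154817
  E ⇒ keep positive
Point 3:
  φ: 87 + 45.9367/60 = 87.765612
  N ⇒ keep positive
  Longitude: 154 + 33.861/60 = 154.564350
  hemisphere W, so the sign is −
Point 4:
  Latitude: 70° + 25/60 + 56/3600 = 70 + 0.416667 + 0.015556 = 70.432222
  S ⇒ negate
  λ: 0 + 8/60 + 24/3600 = 0.140000
  W → negative

1. 42.00733, 147.44878
2. 37.24000, 157.15482
3. 87.76561, -154.56435
4. -70.43222, -0.14000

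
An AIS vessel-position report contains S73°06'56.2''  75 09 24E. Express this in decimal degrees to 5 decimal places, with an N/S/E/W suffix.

73.11561° S, 75.15667° E

Lat: 73° + 6/60 + 56.2/3600 = 73 + 0.100000 + 0.015611 = 73.115611
Longitude: 9′ + 24″ = 9.40000′; 75 + 9.40000/60 = 75.156667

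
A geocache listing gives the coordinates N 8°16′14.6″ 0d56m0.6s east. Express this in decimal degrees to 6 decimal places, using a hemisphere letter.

Latitude: 8° + 16/60 + 14.6/3600 = 8 + 0.266667 + 0.004056 = 8.2707222
λ: 0° + 56/60 + 0.6/3600 = 0 + 0.933333 + 0.000167 = 0.9335000

8.270722° N, 0.933500° E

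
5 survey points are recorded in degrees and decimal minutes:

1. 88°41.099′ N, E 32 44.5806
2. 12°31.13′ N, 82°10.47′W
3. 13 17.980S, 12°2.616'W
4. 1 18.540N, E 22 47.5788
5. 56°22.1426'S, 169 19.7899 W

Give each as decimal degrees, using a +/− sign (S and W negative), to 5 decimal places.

1. 88.68498, 32.74301
2. 12.51883, -82.17450
3. -13.29967, -12.04360
4. 1.30900, 22.79298
5. -56.36904, -169.32983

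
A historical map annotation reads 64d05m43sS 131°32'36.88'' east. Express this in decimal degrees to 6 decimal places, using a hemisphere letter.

Lat: 64 + 5/60 + 43/3600 = 64.0952778
λ: 131 + 32/60 + 36.88/3600 = 131.5435778

64.095278° S, 131.543578° E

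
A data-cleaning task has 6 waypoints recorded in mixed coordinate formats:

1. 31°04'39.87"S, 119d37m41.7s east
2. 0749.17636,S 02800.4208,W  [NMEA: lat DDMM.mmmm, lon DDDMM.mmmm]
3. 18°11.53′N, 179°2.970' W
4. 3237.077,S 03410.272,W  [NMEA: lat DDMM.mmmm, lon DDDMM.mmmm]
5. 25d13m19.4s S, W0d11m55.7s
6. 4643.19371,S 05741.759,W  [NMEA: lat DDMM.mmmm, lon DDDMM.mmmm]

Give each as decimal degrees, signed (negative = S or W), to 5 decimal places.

1. -31.07774, 119.62825
2. -7.81961, -28.00701
3. 18.19217, -179.04950
4. -32.61795, -34.17120
5. -25.22206, -0.19881
6. -46.71990, -57.69598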